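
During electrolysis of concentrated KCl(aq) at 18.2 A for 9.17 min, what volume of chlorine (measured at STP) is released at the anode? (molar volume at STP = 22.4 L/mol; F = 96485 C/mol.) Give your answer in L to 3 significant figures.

1.16 L

Charge passed = 18.2 × 550.2 = 10010 C
n(e⁻) = Q/F = 10010/96485 = 0.1037 mol
2Cl⁻ → Cl₂ + 2e⁻, so n(Cl₂) = 0.1037 / 2 = 0.05185 mol
V = 0.05185 × 22.4 = 1.161 L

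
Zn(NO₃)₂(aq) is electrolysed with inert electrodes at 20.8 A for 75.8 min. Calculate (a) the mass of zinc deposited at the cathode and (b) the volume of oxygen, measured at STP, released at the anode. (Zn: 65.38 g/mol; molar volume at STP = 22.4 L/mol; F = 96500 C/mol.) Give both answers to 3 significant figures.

Q = 20.8 × 4548 = 94600 C; n(e⁻) = 94600 / 96500 = 0.9803 mol
Cathode: Zn²⁺ + 2e⁻ → Zn → n(Zn) = 0.9803/2 = 0.4902 mol → 32.0 g
Anode: 2H₂O → O₂ + 4H⁺ + 4e⁻ → n(O₂) = 0.9803/4 = 0.2451 mol → 5.49 L

32.0 g Zn; 5.49 L O₂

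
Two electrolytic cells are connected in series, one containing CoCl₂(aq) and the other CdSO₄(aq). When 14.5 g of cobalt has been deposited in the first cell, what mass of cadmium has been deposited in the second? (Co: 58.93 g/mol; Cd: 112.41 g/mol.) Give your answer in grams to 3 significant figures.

27.7 g

n(Co) = 14.5 / 58.93 = 0.2461 mol
Co²⁺ + 2e⁻ → Co, so n(e⁻) = 2 × 0.2461 = 0.4922 mol
Since the cells are in series, n(e⁻) in the Cd cell is also 0.4922 mol.
Cd²⁺ + 2e⁻ → Cd, so n(Cd) = 0.4922 / 2 = 0.2461 mol
m(Cd) = 0.2461 × 112.41 = 27.7 g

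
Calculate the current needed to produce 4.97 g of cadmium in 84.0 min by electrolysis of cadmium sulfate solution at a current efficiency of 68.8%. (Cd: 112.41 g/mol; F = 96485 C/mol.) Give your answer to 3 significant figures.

2.46 A

n(Cd) = 4.97 / 112.41 = 0.04421 mol
Cd²⁺ + 2e⁻ → Cd, so n(e⁻) = 2 × 0.04421 = 0.08842 mol
Q = 0.08842 × 96485 / 0.688 = 12400 C
I = Q / t = 12400 / 5040 s = 2.46 A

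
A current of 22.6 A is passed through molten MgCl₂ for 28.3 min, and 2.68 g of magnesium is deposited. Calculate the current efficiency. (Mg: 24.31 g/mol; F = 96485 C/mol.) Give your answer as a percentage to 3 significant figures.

Q = 22.6 × 1698 = 38370 C
n(e⁻) = 38370 / 96485 = 0.3977 mol
Mg²⁺ + 2e⁻ → Mg, so theoretical n(Mg) = 0.1989 mol → 4.835 g
Efficiency = 2.68 / 4.835 = 0.5543 = 55.4%

55.4%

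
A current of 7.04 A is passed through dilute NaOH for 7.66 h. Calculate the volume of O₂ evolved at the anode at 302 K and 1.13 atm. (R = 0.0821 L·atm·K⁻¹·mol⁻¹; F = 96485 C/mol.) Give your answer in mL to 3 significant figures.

Charge passed = 7.04 × 27576 = 1.941×10^5 C
Moles of electrons = 1.941×10^5 / 96485 = 2.012 mol
2H₂O → O₂ + 4H⁺ + 4e⁻, so n(O₂) = 2.012 / 4 = 0.5030 mol
V = nRT/P = 0.5030 × 0.0821 × 302 / 1.13 = 11.04 L
= 11000 mL

11000 mL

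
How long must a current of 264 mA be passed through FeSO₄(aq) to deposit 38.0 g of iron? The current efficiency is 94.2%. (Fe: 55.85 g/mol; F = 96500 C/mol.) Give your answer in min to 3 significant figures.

8800 min

n(Fe) = 38.0 / 55.85 = 0.6804 mol
Fe²⁺ + 2e⁻ → Fe, so n(e⁻) = 2 × 0.6804 = 1.361 mol
Q = 1.361 × 96500 / 0.942 = 1.394×10^5 C
t = Q / I = 1.394×10^5 / 0.264 = 5.280×10^5 s = 8800 min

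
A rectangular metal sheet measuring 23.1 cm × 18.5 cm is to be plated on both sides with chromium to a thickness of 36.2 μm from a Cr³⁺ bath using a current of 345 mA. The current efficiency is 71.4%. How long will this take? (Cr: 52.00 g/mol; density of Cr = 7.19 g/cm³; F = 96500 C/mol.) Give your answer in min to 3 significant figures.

Plated area = 2 × 23.1 × 18.5 = 854.7 cm²
Volume = 854.7 × 36.2×10⁻⁴ cm = 3.094 cm³
m(Cr) = 3.094 × 7.19 = 22.25 g
n(Cr) = 22.25 / 52.00 = 0.4279 mol; n(e⁻) = 3 × 0.4279 = 1.284 mol
Q = 1.284 × 96500 / 0.714 = 1.735×10^5 C
t = 1.735×10^5 / 0.345 = 5.029×10^5 s = 8380 min

8380 min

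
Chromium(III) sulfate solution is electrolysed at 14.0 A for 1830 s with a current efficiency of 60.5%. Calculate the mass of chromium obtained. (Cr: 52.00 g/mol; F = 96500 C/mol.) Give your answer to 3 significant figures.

2.78 g

Q = 14.0 × 1830 = 25620 C
n(e⁻) = 25620 / 96500 = 0.2655 mol
Cr³⁺ + 3e⁻ → Cr, so theoretical m(Cr) = 0.08850 × 52.00 = 4.602 g
Actual mass = 60.5% × 4.602 = 2.78 g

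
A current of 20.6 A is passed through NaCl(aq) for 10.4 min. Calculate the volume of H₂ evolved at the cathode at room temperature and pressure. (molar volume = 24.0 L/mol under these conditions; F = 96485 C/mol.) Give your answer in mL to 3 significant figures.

Q = 20.6 A × 624 s = 12850 C
Moles of electrons = 12850 / 96485 = 0.1332 mol
2H⁺ + 2e⁻ → H₂, so n(H₂) = 0.1332 / 2 = 0.06660 mol
V = 0.06660 × 24.0 = 1.598 L
= 1600 mL

1600 mL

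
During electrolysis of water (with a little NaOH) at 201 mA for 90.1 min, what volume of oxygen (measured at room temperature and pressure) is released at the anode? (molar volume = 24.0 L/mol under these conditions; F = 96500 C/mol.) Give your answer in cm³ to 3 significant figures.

67.6 cm³

Charge passed = 0.201 × 5406 = 1087 C
Moles of electrons = 1087 / 96500 = 0.01126 mol
2H₂O → O₂ + 4H⁺ + 4e⁻, so n(O₂) = 0.01126 / 4 = 0.002815 mol
V = 0.002815 × 24.0 = 0.06756 L
= 67.6 cm³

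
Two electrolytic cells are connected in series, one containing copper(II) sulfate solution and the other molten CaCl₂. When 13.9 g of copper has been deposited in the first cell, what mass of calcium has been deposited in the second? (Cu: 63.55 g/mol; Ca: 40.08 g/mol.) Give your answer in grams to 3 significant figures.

n(Cu) = 13.9 / 63.55 = 0.2187 mol
Cu²⁺ + 2e⁻ → Cu, so n(e⁻) = 2 × 0.2187 = 0.4374 mol
In series, the same 0.4374 mol of electrons flows through the second cell.
Ca²⁺ + 2e⁻ → Ca, so n(Ca) = 0.4374 / 2 = 0.2187 mol
m(Ca) = 0.2187 × 40.08 = 8.77 g

8.77 g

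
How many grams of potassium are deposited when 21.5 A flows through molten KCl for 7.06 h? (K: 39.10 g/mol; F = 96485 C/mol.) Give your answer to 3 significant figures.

Charge passed = 21.5 × 25416 = 5.464×10^5 C
Moles of electrons = 5.464×10^5 / 96485 = 5.663 mol
K⁺ + e⁻ → K, so n(K) = 5.663 mol
m = 5.663 × 39.10 = 221 g

221 g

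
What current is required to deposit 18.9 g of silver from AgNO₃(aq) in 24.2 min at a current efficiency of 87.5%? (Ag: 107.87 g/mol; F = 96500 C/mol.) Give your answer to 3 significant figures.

n(Ag) = 18.9 / 107.87 = 0.1752 mol
Ag⁺ + e⁻ → Ag, so n(e⁻) = 0.1752 mol
Q = 0.1752 × 96500 / 0.875 = 19320 C
I = Q / t = 19320 / 1452 s = 13.3 A

13.3 A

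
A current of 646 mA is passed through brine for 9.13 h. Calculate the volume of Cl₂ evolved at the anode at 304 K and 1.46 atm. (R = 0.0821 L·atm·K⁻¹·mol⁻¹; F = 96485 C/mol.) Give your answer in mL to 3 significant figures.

Charge passed = 0.646 × 32868 = 21230 C
n(e⁻) = 21230 / 96485 = 0.2200 mol
2Cl⁻ → Cl₂ + 2e⁻, so n(Cl₂) = 0.2200 / 2 = 0.1100 mol
V = nRT/P = 0.1100 × 0.0821 × 304 / 1.46 = 1.880 L
= 1880 mL

1880 mL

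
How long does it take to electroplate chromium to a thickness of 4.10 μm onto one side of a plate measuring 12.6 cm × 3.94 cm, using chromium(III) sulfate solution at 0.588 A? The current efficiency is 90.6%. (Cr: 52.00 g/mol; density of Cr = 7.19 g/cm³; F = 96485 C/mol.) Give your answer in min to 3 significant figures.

Plated area = 12.6 × 3.94 = 49.64 cm²
Volume = 49.64 × 4.10×10⁻⁴ cm = 0.02035 cm³
m(Cr) = 0.02035 × 7.19 = 0.1463 g
n(Cr) = 0.1463 / 52.00 = 0.002813 mol; n(e⁻) = 3 × 0.002813 = 0.008439 mol
Q = 0.008439 × 96485 / 0.906 = 898.7 C
t = 898.7 / 0.588 = 1528 s = 25.5 min

25.5 min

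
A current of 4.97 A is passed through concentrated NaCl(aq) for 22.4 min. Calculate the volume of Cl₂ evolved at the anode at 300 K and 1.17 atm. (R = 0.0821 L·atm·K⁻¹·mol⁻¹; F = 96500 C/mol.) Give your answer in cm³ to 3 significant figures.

729 cm³

Q = It = 4.97 × 1344 = 6680 C
n(e⁻) = Q/F = 6680/96500 = 0.06922 mol
2Cl⁻ → Cl₂ + 2e⁻, so n(Cl₂) = 0.06922 / 2 = 0.03461 mol
V = nRT/P = 0.03461 × 0.0821 × 300 / 1.17 = 0.7286 L
= 729 cm³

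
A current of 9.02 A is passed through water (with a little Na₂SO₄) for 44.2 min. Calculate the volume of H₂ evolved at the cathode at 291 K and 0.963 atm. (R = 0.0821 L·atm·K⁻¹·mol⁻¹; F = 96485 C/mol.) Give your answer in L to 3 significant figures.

Q = It = 9.02 × 2652 = 23920 C
Moles of electrons = 23920 / 96485 = 0.2479 mol
2H⁺ + 2e⁻ → H₂, so n(H₂) = 0.2479 / 2 = 0.1240 mol
V = nRT/P = 0.1240 × 0.0821 × 291 / 0.963 = 3.076 L

3.08 L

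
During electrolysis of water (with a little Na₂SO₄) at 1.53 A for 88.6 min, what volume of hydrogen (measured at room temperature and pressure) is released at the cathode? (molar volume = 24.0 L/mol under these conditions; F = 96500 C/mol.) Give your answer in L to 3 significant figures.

Q = It = 1.53 × 5316 = 8133 C
Moles of electrons = 8133 / 96500 = 0.08428 mol
2H⁺ + 2e⁻ → H₂, so n(H₂) = 0.08428 / 2 = 0.04214 mol
V = 0.04214 × 24.0 = 1.011 L

1.01 L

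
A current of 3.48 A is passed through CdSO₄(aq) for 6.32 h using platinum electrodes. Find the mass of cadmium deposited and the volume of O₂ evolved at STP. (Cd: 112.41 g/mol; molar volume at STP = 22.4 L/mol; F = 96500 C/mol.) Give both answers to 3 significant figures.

46.1 g Cd; 4.59 L O₂

Q = 3.48 × 22752 = 79180 C; n(e⁻) = 79180 / 96500 = 0.8205 mol
Cathode: Cd²⁺ + 2e⁻ → Cd → n(Cd) = 0.8205/2 = 0.4103 mol → 46.1 g
Anode: 2H₂O → O₂ + 4H⁺ + 4e⁻ → n(O₂) = 0.8205/4 = 0.2051 mol → 4.59 L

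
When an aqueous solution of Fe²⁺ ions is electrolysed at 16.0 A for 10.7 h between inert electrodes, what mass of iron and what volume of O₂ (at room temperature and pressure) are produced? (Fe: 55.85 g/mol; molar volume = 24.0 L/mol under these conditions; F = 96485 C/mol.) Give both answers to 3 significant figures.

Q = 16.0 × 38520 = 6.163×10^5 C; n(e⁻) = 6.163×10^5 / 96485 = 6.388 mol
Cathode: Fe²⁺ + 2e⁻ → Fe → n(Fe) = 6.388/2 = 3.194 mol → 178 g
Anode: 2H₂O → O₂ + 4H⁺ + 4e⁻ → n(O₂) = 6.388/4 = 1.597 mol → 38.3 L

178 g Fe; 38.3 L O₂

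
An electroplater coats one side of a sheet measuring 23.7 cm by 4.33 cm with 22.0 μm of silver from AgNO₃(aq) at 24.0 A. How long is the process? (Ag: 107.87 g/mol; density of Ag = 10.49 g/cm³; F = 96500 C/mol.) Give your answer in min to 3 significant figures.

Plated area = 23.7 × 4.33 = 102.6 cm²
Volume = 102.6 × 22.0×10⁻⁴ cm = 0.2257 cm³
m(Ag) = 0.2257 × 10.49 = 2.368 g
n(Ag) = 2.368 / 107.87 = 0.02195 mol; n(e⁻) = 0.02195 mol
Q = 0.02195 × 96500 = 2118 C
t = 2118 / 24.0 = 88.25 s = 1.47 min

1.47 min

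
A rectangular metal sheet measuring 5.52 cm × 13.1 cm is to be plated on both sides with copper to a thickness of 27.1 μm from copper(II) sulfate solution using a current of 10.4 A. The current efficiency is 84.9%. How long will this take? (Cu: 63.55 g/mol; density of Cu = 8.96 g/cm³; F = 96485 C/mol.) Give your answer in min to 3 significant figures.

20.1 min

Plated area = 2 × 5.52 × 13.1 = 144.6 cm²
Volume = 144.6 × 27.1×10⁻⁴ cm = 0.3919 cm³
m(Cu) = 0.3919 × 8.96 = 3.511 g
n(Cu) = 3.511 / 63.55 = 0.05525 mol; n(e⁻) = 2 × 0.05525 = 0.1105 mol
Q = 0.1105 × 96485 / 0.849 = 12560 C
t = 12560 / 10.4 = 1208 s = 20.1 min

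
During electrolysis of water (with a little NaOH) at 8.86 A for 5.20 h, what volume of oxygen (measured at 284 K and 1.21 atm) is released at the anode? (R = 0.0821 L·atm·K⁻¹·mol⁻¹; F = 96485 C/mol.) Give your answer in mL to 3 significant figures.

8280 mL

Q = 8.86 A × 18720 s = 1.659×10^5 C
n(e⁻) = Q/F = 1.659×10^5/96485 = 1.719 mol
2H₂O → O₂ + 4H⁺ + 4e⁻, so n(O₂) = 1.719 / 4 = 0.4298 mol
V = nRT/P = 0.4298 × 0.0821 × 284 / 1.21 = 8.282 L
= 8280 mL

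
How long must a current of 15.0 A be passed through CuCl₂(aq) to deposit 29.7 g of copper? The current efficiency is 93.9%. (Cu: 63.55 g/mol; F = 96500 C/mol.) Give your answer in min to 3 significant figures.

n(Cu) = 29.7 / 63.55 = 0.4673 mol
Cu²⁺ + 2e⁻ → Cu, so n(e⁻) = 2 × 0.4673 = 0.9346 mol
Q = 0.9346 × 96500 / 0.939 = 96050 C
t = Q / I = 96050 / 15.0 = 6403 s = 107 min

107 min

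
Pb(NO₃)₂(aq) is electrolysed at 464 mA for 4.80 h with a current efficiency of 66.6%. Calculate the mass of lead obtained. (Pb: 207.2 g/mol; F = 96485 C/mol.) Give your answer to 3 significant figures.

5.73 g

Q = 0.464 × 17280 = 8018 C
n(e⁻) = 8018 / 96485 = 0.08310 mol
Pb²⁺ + 2e⁻ → Pb, so theoretical m(Pb) = 0.04155 × 207.2 = 8.609 g
Actual mass = 66.6% × 8.609 = 5.73 g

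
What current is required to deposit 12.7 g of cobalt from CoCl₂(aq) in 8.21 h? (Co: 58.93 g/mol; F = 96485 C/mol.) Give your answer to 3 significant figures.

n(Co) = 12.7 / 58.93 = 0.2155 mol
Co²⁺ + 2e⁻ → Co, so n(e⁻) = 2 × 0.2155 = 0.4310 mol
Q = 0.4310 × 96485 = 41590 C
I = Q / t = 41590 / 29556 s = 1.41 A

1.41 A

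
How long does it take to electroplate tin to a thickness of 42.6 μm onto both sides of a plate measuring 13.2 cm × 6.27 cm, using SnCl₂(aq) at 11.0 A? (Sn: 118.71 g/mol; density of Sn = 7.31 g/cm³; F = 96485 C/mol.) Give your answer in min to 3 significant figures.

12.7 min

Plated area = 2 × 13.2 × 6.27 = 165.5 cm²
Volume = 165.5 × 42.6×10⁻⁴ cm = 0.7050 cm³
m(Sn) = 0.7050 × 7.31 = 5.154 g
n(Sn) = 5.154 / 118.71 = 0.04342 mol; n(e⁻) = 2 × 0.04342 = 0.08684 mol
Q = 0.08684 × 96485 = 8379 C
t = 8379 / 11.0 = 761.7 s = 12.7 min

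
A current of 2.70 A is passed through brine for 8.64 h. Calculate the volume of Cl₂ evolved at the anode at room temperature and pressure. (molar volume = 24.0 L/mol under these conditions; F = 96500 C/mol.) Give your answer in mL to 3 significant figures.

10400 mL

Q = 2.70 A × 31104 s = 83980 C
Moles of electrons = 83980 / 96500 = 0.8703 mol
2Cl⁻ → Cl₂ + 2e⁻, so n(Cl₂) = 0.8703 / 2 = 0.4352 mol
V = 0.4352 × 24.0 = 10.44 L
= 10400 mL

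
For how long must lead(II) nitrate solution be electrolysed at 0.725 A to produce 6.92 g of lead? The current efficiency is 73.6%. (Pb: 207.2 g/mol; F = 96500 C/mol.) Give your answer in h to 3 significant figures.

n(Pb) = 6.92 / 207.2 = 0.03340 mol
Pb²⁺ + 2e⁻ → Pb, so n(e⁻) = 2 × 0.03340 = 0.06680 mol
Q = 0.06680 × 96500 / 0.736 = 8758 C
t = Q / I = 8758 / 0.725 = 12080 s = 3.36 h

3.36 h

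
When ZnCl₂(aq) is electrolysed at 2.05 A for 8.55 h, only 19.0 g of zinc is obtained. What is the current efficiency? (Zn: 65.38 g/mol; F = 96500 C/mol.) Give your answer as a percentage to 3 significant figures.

88.9%

Q = 2.05 × 30780 = 63100 C
n(e⁻) = 63100 / 96500 = 0.6539 mol
Zn²⁺ + 2e⁻ → Zn, so theoretical n(Zn) = 0.3270 mol → 21.38 g
Efficiency = 19.0 / 21.38 = 0.8887 = 88.9%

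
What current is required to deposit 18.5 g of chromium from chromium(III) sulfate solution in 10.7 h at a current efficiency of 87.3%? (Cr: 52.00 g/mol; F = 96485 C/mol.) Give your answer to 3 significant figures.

3.06 A

n(Cr) = 18.5 / 52.00 = 0.3558 mol
Cr³⁺ + 3e⁻ → Cr, so n(e⁻) = 3 × 0.3558 = 1.067 mol
Q = 1.067 × 96485 / 0.873 = 1.179×10^5 C
I = Q / t = 1.179×10^5 / 38520 s = 3.06 A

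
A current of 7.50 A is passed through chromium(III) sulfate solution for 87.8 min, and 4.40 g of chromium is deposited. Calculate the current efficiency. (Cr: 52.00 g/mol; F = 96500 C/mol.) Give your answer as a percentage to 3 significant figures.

62.0%

Q = 7.50 × 5268 = 39510 C
n(e⁻) = 39510 / 96500 = 0.4094 mol
Cr³⁺ + 3e⁻ → Cr, so theoretical n(Cr) = 0.1365 mol → 7.098 g
Efficiency = 4.40 / 7.098 = 0.6199 = 62.0%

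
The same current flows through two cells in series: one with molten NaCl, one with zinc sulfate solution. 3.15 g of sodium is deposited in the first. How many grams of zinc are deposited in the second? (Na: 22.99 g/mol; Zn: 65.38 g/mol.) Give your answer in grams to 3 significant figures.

n(Na) = 3.15 / 22.99 = 0.1370 mol
Na⁺ + e⁻ → Na, so n(e⁻) = 0.1370 mol
In series, the same 0.1370 mol of electrons flows through the second cell.
Zn²⁺ + 2e⁻ → Zn, so n(Zn) = 0.1370 / 2 = 0.06850 mol
m(Zn) = 0.06850 × 65.38 = 4.48 g

4.48 g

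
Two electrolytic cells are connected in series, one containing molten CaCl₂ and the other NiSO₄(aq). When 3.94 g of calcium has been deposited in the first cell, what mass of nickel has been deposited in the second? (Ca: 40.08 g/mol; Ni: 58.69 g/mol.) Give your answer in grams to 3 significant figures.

5.77 g

n(Ca) = 3.94 / 40.08 = 0.09830 mol
Ca²⁺ + 2e⁻ → Ca, so n(e⁻) = 2 × 0.09830 = 0.1966 mol
Same current for the same time ⇒ same n(e⁻) = 0.1966 mol in both cells.
Ni²⁺ + 2e⁻ → Ni, so n(Ni) = 0.1966 / 2 = 0.09830 mol
m(Ni) = 0.09830 × 58.69 = 5.77 g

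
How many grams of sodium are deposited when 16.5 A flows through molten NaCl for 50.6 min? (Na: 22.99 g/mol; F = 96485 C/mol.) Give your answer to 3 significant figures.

11.9 g

Q = 16.5 A × 3036 s = 50090 C
Moles of electrons = 50090 / 96485 = 0.5191 mol
Na⁺ + e⁻ → Na, so n(Na) = 0.5191 mol
m = 0.5191 × 22.99 = 11.9 g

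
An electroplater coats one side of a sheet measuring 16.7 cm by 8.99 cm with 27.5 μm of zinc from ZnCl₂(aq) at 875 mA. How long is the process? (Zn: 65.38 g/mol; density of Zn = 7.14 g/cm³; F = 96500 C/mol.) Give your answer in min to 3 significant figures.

166 min

Plated area = 16.7 × 8.99 = 150.1 cm²
Volume = 150.1 × 27.5×10⁻⁴ cm = 0.4128 cm³
m(Zn) = 0.4128 × 7.14 = 2.947 g
n(Zn) = 2.947 / 65.38 = 0.04507 mol; n(e⁻) = 2 × 0.04507 = 0.09014 mol
Q = 0.09014 × 96500 = 8699 C
t = 8699 / 0.875 = 9942 s = 166 min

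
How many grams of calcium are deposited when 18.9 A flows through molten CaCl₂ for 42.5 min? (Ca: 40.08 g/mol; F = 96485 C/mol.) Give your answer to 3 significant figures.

10.0 g

Q = It = 18.9 × 2550 = 48200 C
n(e⁻) = 48200 / 96485 = 0.4996 mol
Ca²⁺ + 2e⁻ → Ca, so n(Ca) = 0.4996 / 2 = 0.2498 mol
m = 0.2498 × 40.08 = 10.0 g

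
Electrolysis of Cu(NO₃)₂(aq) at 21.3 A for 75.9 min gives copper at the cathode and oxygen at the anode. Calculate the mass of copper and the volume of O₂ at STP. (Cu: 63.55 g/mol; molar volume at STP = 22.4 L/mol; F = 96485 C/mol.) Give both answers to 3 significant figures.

Q = 21.3 × 4554 = 97000 C; n(e⁻) = 97000 / 96485 = 1.005 mol
Cathode: Cu²⁺ + 2e⁻ → Cu → n(Cu) = 1.005/2 = 0.5025 mol → 31.9 g
Anode: 2H₂O → O₂ + 4H⁺ + 4e⁻ → n(O₂) = 1.005/4 = 0.2513 mol → 5.63 L

31.9 g Cu; 5.63 L O₂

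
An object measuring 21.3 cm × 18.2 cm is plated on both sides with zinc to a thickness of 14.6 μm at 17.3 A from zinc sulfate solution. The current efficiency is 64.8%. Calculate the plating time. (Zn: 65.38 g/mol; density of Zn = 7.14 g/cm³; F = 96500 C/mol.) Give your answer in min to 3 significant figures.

Plated area = 2 × 21.3 × 18.2 = 775.3 cm²
Volume = 775.3 × 14.6×10⁻⁴ cm = 1.132 cm³
m(Zn) = 1.132 × 7.14 = 8.082 g
n(Zn) = 8.082 / 65.38 = 0.1236 mol; n(e⁻) = 2 × 0.1236 = 0.2472 mol
Q = 0.2472 × 96500 / 0.648 = 36810 C
t = 36810 / 17.3 = 2128 s = 35.5 min

35.5 min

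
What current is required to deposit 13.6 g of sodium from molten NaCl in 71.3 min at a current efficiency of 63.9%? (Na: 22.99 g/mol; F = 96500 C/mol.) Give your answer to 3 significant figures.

20.9 A

n(Na) = 13.6 / 22.99 = 0.5916 mol
Na⁺ + e⁻ → Na, so n(e⁻) = 0.5916 mol
Q = 0.5916 × 96500 / 0.639 = 89340 C
I = Q / t = 89340 / 4278 s = 20.9 A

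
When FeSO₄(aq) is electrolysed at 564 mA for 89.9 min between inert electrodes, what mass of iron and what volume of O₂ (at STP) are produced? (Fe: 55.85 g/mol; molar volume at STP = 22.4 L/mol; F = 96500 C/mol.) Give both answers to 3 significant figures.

0.880 g Fe; 0.177 L O₂

Q = 0.564 × 5394 = 3042 C; n(e⁻) = 3042 / 96500 = 0.03152 mol
Cathode: Fe²⁺ + 2e⁻ → Fe → n(Fe) = 0.03152/2 = 0.01576 mol → 0.880 g
Anode: 2H₂O → O₂ + 4H⁺ + 4e⁻ → n(O₂) = 0.03152/4 = 0.007880 mol → 0.177 L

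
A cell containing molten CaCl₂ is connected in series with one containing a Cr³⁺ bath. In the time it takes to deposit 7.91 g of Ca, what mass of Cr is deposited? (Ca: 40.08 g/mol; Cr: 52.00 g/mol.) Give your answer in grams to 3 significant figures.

6.84 g

n(Ca) = 7.91 / 40.08 = 0.1974 mol
Ca²⁺ + 2e⁻ → Ca, so n(e⁻) = 2 × 0.1974 = 0.3948 mol
Same current for the same time ⇒ same n(e⁻) = 0.3948 mol in both cells.
Cr³⁺ + 3e⁻ → Cr, so n(Cr) = 0.3948 / 3 = 0.1316 mol
m(Cr) = 0.1316 × 52.00 = 6.84 g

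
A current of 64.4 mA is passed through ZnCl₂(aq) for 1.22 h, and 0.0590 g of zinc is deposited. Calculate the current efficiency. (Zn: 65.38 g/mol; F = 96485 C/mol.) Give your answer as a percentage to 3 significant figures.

61.6%

Q = 0.0644 × 4392 = 282.8 C
n(e⁻) = 282.8 / 96485 = 0.002931 mol
Zn²⁺ + 2e⁻ → Zn, so theoretical n(Zn) = 0.001466 mol → 0.09585 g
Efficiency = 0.0590 / 0.09585 = 0.6155 = 61.6%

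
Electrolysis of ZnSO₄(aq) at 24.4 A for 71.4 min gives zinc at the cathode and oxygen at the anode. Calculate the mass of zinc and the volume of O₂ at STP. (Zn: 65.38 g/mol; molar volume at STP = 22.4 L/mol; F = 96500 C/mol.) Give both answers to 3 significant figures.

35.4 g Zn; 6.07 L O₂

Q = 24.4 × 4284 = 1.045×10^5 C; n(e⁻) = 1.045×10^5 / 96500 = 1.083 mol
Cathode: Zn²⁺ + 2e⁻ → Zn → n(Zn) = 1.083/2 = 0.5415 mol → 35.4 g
Anode: 2H₂O → O₂ + 4H⁺ + 4e⁻ → n(O₂) = 1.083/4 = 0.2708 mol → 6.07 L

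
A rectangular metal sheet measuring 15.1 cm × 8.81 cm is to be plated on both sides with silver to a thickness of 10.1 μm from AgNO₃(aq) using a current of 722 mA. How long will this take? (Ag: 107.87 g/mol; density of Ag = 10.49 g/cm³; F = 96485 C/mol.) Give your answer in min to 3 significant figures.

Plated area = 2 × 15.1 × 8.81 = 266.1 cm²
Volume = 266.1 × 10.1×10⁻⁴ cm = 0.2688 cm³
m(Ag) = 0.2688 × 10.49 = 2.820 g
n(Ag) = 2.820 / 107.87 = 0.02614 mol; n(e⁻) = 0.02614 mol
Q = 0.02614 × 96485 = 2522 C
t = 2522 / 0.722 = 3493 s = 58.2 min

58.2 min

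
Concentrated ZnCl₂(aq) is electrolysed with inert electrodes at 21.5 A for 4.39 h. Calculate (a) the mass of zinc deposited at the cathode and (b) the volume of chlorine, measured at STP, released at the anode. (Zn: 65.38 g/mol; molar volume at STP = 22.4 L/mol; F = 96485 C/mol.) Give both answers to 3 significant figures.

115 g Zn; 39.4 L Cl₂

Q = 21.5 × 15804 = 3.398×10^5 C; n(e⁻) = 3.398×10^5 / 96485 = 3.522 mol
Cathode: Zn²⁺ + 2e⁻ → Zn → n(Zn) = 3.522/2 = 1.761 mol → 115 g
Anode: 2Cl⁻ → Cl₂ + 2e⁻ → n(Cl₂) = 3.522/2 = 1.761 mol → 39.4 L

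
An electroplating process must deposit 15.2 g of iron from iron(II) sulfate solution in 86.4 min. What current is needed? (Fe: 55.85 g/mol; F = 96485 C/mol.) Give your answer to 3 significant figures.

10.1 A

n(Fe) = 15.2 / 55.85 = 0.2722 mol
Fe²⁺ + 2e⁻ → Fe, so n(e⁻) = 2 × 0.2722 = 0.5444 mol
Q = 0.5444 × 96485 = 52530 C
I = Q / t = 52530 / 5184 s = 10.1 A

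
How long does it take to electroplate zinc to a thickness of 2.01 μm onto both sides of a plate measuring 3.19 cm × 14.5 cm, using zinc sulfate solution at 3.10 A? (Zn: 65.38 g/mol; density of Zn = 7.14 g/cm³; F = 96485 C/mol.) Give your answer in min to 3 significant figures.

Plated area = 2 × 3.19 × 14.5 = 92.51 cm²
Volume = 92.51 × 2.01×10⁻⁴ cm = 0.01859 cm³
m(Zn) = 0.01859 × 7.14 = 0.1327 g
n(Zn) = 0.1327 / 65.38 = 0.002030 mol; n(e⁻) = 2 × 0.002030 = 0.004060 mol
Q = 0.004060 × 96485 = 391.7 C
t = 391.7 / 3.10 = 126.4 s = 2.11 min

2.11 min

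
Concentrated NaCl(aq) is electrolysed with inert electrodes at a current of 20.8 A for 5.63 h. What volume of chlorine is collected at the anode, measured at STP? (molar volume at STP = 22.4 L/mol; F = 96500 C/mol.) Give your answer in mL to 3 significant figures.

Q = It = 20.8 × 20268 = 4.216×10^5 C
Moles of electrons = 4.216×10^5 / 96500 = 4.369 mol
2Cl⁻ → Cl₂ + 2e⁻, so n(Cl₂) = 4.369 / 2 = 2.185 mol
V = 2.185 × 22.4 = 48.94 L
= 48900 mL

48900 mL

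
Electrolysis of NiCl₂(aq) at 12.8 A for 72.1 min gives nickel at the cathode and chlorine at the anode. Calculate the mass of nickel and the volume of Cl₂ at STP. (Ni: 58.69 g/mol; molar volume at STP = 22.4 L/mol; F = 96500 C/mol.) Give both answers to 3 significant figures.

16.8 g Ni; 6.43 L Cl₂

Q = 12.8 × 4326 = 55370 C; n(e⁻) = 55370 / 96500 = 0.5738 mol
Cathode: Ni²⁺ + 2e⁻ → Ni → n(Ni) = 0.5738/2 = 0.2869 mol → 16.8 g
Anode: 2Cl⁻ → Cl₂ + 2e⁻ → n(Cl₂) = 0.5738/2 = 0.2869 mol → 6.43 L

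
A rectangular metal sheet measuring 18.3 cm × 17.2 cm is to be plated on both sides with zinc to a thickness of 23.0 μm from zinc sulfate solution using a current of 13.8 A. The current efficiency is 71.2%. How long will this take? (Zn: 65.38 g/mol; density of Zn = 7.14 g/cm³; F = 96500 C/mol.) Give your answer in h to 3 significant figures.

Plated area = 2 × 18.3 × 17.2 = 629.5 cm²
Volume = 629.5 × 23.0×10⁻⁴ cm = 1.448 cm³
m(Zn) = 1.448 × 7.14 = 10.34 g
n(Zn) = 10.34 / 65.38 = 0.1582 mol; n(e⁻) = 2 × 0.1582 = 0.3164 mol
Q = 0.3164 × 96500 / 0.712 = 42880 C
t = 42880 / 13.8 = 3107 s = 0.863 h

0.863 h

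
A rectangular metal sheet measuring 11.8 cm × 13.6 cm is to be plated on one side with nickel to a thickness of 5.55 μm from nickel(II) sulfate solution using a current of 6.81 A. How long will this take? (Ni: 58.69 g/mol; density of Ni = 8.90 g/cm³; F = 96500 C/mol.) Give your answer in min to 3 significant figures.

6.38 min

Plated area = 11.8 × 13.6 = 160.5 cm²
Volume = 160.5 × 5.55×10⁻⁴ cm = 0.08908 cm³
m(Ni) = 0.08908 × 8.90 = 0.7928 g
n(Ni) = 0.7928 / 58.69 = 0.01351 mol; n(e⁻) = 2 × 0.01351 = 0.02702 mol
Q = 0.02702 × 96500 = 2607 C
t = 2607 / 6.81 = 382.8 s = 6.38 min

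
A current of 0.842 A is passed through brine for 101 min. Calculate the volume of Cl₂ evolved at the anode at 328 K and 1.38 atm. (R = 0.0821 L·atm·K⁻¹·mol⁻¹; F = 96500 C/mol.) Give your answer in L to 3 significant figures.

0.516 L

Q = 0.842 A × 6060 s = 5103 C
n(e⁻) = Q/F = 5103/96500 = 0.05288 mol
2Cl⁻ → Cl₂ + 2e⁻, so n(Cl₂) = 0.05288 / 2 = 0.02644 mol
V = nRT/P = 0.02644 × 0.0821 × 328 / 1.38 = 0.5159 L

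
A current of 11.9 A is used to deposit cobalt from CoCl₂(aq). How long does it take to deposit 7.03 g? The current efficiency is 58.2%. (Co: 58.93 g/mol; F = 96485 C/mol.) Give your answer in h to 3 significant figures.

0.923 h

n(Co) = 7.03 / 58.93 = 0.1193 mol
Co²⁺ + 2e⁻ → Co, so n(e⁻) = 2 × 0.1193 = 0.2386 mol
Q = 0.2386 × 96485 / 0.582 = 39560 C
t = Q / I = 39560 / 11.9 = 3324 s = 0.923 h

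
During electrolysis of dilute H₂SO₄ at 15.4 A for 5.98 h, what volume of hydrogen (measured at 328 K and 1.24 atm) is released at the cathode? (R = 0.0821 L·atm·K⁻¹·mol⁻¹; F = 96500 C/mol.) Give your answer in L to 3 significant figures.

37.3 L

Charge passed = 15.4 × 21528 = 3.315×10^5 C
n(e⁻) = 3.315×10^5 / 96500 = 3.435 mol
2H⁺ + 2e⁻ → H₂, so n(H₂) = 3.435 / 2 = 1.718 mol
V = nRT/P = 1.718 × 0.0821 × 328 / 1.24 = 37.31 L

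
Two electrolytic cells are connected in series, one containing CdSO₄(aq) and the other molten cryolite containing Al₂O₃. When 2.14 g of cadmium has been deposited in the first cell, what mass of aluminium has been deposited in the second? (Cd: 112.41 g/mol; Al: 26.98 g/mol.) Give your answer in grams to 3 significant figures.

0.342 g

n(Cd) = 2.14 / 112.41 = 0.01904 mol
Cd²⁺ + 2e⁻ → Cd, so n(e⁻) = 2 × 0.01904 = 0.03808 mol
In series, the same 0.03808 mol of electrons flows through the second cell.
Al³⁺ + 3e⁻ → Al, so n(Al) = 0.03808 / 3 = 0.01269 mol
m(Al) = 0.01269 × 26.98 = 0.342 g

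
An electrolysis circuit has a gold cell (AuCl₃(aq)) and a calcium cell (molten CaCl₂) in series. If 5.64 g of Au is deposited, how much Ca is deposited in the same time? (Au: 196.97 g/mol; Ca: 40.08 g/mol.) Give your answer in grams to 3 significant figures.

1.72 g

n(Au) = 5.64 / 196.97 = 0.02863 mol
Au³⁺ + 3e⁻ → Au, so n(e⁻) = 3 × 0.02863 = 0.08589 mol
The cells are in series, so the same charge (and hence the same n(e⁻) = 0.08589 mol) passes through both.
Ca²⁺ + 2e⁻ → Ca, so n(Ca) = 0.08589 / 2 = 0.04295 mol
m(Ca) = 0.04295 × 40.08 = 1.72 g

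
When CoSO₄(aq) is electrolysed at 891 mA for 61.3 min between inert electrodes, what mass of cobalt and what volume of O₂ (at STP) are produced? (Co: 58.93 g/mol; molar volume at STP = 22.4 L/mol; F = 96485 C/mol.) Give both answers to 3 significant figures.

Q = 0.891 × 3678 = 3277 C; n(e⁻) = 3277 / 96485 = 0.03396 mol
Cathode: Co²⁺ + 2e⁻ → Co → n(Co) = 0.03396/2 = 0.01698 mol → 1.00 g
Anode: 2H₂O → O₂ + 4H⁺ + 4e⁻ → n(O₂) = 0.03396/4 = 0.008490 mol → 0.190 L

1.00 g Co; 0.190 L O₂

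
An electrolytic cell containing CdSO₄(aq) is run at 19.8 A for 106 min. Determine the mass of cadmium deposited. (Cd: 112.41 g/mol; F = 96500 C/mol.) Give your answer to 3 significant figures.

Charge passed = 19.8 × 6360 = 1.259×10^5 C
Moles of electrons = 1.259×10^5 / 96500 = 1.305 mol
Cd²⁺ + 2e⁻ → Cd, so n(Cd) = 1.305 / 2 = 0.6525 mol
m = 0.6525 × 112.41 = 73.3 g

73.3 g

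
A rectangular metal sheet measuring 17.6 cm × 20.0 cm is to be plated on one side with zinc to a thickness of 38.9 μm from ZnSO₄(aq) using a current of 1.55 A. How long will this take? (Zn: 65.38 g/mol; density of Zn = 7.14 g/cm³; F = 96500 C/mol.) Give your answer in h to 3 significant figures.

5.17 h

Plated area = 17.6 × 20.0 = 352.0 cm²
Volume = 352.0 × 38.9×10⁻⁴ cm = 1.369 cm³
m(Zn) = 1.369 × 7.14 = 9.775 g
n(Zn) = 9.775 / 65.38 = 0.1495 mol; n(e⁻) = 2 × 0.1495 = 0.2990 mol
Q = 0.2990 × 96500 = 28850 C
t = 28850 / 1.55 = 18610 s = 5.17 h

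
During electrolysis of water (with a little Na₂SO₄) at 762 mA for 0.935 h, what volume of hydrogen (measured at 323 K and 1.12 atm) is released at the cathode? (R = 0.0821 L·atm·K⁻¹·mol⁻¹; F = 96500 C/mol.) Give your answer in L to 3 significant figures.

0.315 L

Q = It = 0.762 × 3366 = 2565 C
n(e⁻) = 2565 / 96500 = 0.02658 mol
2H⁺ + 2e⁻ → H₂, so n(H₂) = 0.02658 / 2 = 0.01329 mol
V = nRT/P = 0.01329 × 0.0821 × 323 / 1.12 = 0.3147 L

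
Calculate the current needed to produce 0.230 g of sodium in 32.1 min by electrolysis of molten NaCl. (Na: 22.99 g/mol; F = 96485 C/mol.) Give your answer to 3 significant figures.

n(Na) = 0.230 / 22.99 = 0.01000 mol
Na⁺ + e⁻ → Na, so n(e⁻) = 0.01000 mol
Q = 0.01000 × 96485 = 964.9 C
I = Q / t = 964.9 / 1926 s = 0.501 A

0.501 A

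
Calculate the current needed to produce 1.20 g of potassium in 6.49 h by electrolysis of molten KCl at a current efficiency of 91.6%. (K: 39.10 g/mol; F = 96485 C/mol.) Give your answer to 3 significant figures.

0.138 A

n(K) = 1.20 / 39.10 = 0.03069 mol
K⁺ + e⁻ → K, so n(e⁻) = 0.03069 mol
Q = 0.03069 × 96485 / 0.916 = 3233 C
I = Q / t = 3233 / 23364 s = 0.138 A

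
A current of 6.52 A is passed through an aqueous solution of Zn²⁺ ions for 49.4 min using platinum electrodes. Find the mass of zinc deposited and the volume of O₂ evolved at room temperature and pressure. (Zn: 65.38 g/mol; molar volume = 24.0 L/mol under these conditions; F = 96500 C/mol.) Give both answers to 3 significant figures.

6.55 g Zn; 1.20 L O₂

Q = 6.52 × 2964 = 19330 C; n(e⁻) = 19330 / 96500 = 0.2003 mol
Cathode: Zn²⁺ + 2e⁻ → Zn → n(Zn) = 0.2003/2 = 0.1002 mol → 6.55 g
Anode: 2H₂O → O₂ + 4H⁺ + 4e⁻ → n(O₂) = 0.2003/4 = 0.05008 mol → 1.20 L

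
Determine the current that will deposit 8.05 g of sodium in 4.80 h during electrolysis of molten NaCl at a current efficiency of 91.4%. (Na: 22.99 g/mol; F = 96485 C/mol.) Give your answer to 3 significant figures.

2.14 A

n(Na) = 8.05 / 22.99 = 0.3502 mol
Na⁺ + e⁻ → Na, so n(e⁻) = 0.3502 mol
Q = 0.3502 × 96485 / 0.914 = 36970 C
I = Q / t = 36970 / 17280 s = 2.14 A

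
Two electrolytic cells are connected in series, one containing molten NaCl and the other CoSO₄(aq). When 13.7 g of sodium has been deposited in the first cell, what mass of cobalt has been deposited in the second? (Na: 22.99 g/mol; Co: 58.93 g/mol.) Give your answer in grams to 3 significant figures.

17.6 g

n(Na) = 13.7 / 22.99 = 0.5959 mol
Na⁺ + e⁻ → Na, so n(e⁻) = 0.5959 mol
Same current for the same time ⇒ same n(e⁻) = 0.5959 mol in both cells.
Co²⁺ + 2e⁻ → Co, so n(Co) = 0.5959 / 2 = 0.2980 mol
m(Co) = 0.2980 × 58.93 = 17.6 g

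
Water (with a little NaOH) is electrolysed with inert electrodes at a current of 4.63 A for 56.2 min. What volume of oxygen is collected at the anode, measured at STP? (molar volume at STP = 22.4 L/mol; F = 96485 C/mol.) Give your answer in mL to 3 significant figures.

906 mL

Q = It = 4.63 × 3372 = 15610 C
n(e⁻) = Q/F = 15610/96485 = 0.1618 mol
2H₂O → O₂ + 4H⁺ + 4e⁻, so n(O₂) = 0.1618 / 4 = 0.04045 mol
V = 0.04045 × 22.4 = 0.9061 L
= 906 mL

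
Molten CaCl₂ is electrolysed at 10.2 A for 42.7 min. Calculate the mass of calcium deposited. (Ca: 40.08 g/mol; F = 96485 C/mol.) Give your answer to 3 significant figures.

5.43 g

Q = It = 10.2 × 2562 = 26130 C
Moles of electrons = 26130 / 96485 = 0.2708 mol
Ca²⁺ + 2e⁻ → Ca, so n(Ca) = 0.2708 / 2 = 0.1354 mol
m = 0.1354 × 40.08 = 5.43 g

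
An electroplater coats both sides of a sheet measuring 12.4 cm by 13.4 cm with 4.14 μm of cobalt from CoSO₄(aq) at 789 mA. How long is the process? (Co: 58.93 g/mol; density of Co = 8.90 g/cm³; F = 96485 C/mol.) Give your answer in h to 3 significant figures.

1.41 h

Plated area = 2 × 12.4 × 13.4 = 332.3 cm²
Volume = 332.3 × 4.14×10⁻⁴ cm = 0.1376 cm³
m(Co) = 0.1376 × 8.90 = 1.225 g
n(Co) = 1.225 / 58.93 = 0.02079 mol; n(e⁻) = 2 × 0.02079 = 0.04158 mol
Q = 0.04158 × 96485 = 4012 C
t = 4012 / 0.789 = 5085 s = 1.41 h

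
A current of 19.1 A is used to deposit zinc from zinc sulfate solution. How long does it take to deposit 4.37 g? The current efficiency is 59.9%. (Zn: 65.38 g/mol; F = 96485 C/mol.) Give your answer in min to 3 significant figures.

18.8 min

n(Zn) = 4.37 / 65.38 = 0.06684 mol
Zn²⁺ + 2e⁻ → Zn, so n(e⁻) = 2 × 0.06684 = 0.1337 mol
Q = 0.1337 × 96485 / 0.599 = 21540 C
t = Q / I = 21540 / 19.1 = 1128 s = 18.8 min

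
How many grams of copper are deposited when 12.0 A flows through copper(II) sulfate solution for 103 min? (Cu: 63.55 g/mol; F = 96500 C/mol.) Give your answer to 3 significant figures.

24.4 g

Q = 12.0 A × 6180 s = 74160 C
Moles of electrons = 74160 / 96500 = 0.7685 mol
Cu²⁺ + 2e⁻ → Cu, so n(Cu) = 0.7685 / 2 = 0.3843 mol
m = 0.3843 × 63.55 = 24.4 g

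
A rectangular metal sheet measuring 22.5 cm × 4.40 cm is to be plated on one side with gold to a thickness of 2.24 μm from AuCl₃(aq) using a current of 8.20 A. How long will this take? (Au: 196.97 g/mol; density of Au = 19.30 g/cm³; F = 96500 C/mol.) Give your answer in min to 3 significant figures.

Plated area = 22.5 × 4.40 = 99.00 cm²
Volume = 99.00 × 2.24×10⁻⁴ cm = 0.02218 cm³
m(Au) = 0.02218 × 19.30 = 0.4281 g
n(Au) = 0.4281 / 196.97 = 0.002173 mol; n(e⁻) = 3 × 0.002173 = 0.006519 mol
Q = 0.006519 × 96500 = 629.1 C
t = 629.1 / 8.20 = 76.72 s = 1.28 min

1.28 min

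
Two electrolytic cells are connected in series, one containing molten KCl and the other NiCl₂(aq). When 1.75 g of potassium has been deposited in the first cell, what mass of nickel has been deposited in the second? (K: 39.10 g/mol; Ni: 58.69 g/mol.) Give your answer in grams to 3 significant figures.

n(K) = 1.75 / 39.10 = 0.04476 mol
K⁺ + e⁻ → K, so n(e⁻) = 0.04476 mol
Same current for the same time ⇒ same n(e⁻) = 0.04476 mol in both cells.
Ni²⁺ + 2e⁻ → Ni, so n(Ni) = 0.04476 / 2 = 0.02238 mol
m(Ni) = 0.02238 × 58.69 = 1.31 g

1.31 g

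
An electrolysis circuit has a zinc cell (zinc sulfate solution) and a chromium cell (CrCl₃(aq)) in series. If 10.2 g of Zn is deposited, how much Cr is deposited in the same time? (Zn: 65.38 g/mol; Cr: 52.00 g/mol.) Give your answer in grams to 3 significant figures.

n(Zn) = 10.2 / 65.38 = 0.1560 mol
Zn²⁺ + 2e⁻ → Zn, so n(e⁻) = 2 × 0.1560 = 0.3120 mol
The cells are in series, so the same charge (and hence the same n(e⁻) = 0.3120 mol) passes through both.
Cr³⁺ + 3e⁻ → Cr, so n(Cr) = 0.3120 / 3 = 0.1040 mol
m(Cr) = 0.1040 × 52.00 = 5.41 g

5.41 g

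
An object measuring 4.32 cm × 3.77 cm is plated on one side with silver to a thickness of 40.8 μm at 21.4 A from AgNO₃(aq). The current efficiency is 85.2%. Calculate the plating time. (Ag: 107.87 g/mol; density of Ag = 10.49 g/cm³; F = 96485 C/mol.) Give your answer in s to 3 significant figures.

34.2 s

Plated area = 4.32 × 3.77 = 16.29 cm²
Volume = 16.29 × 40.8×10⁻⁴ cm = 0.06646 cm³
m(Ag) = 0.06646 × 10.49 = 0.6972 g
n(Ag) = 0.6972 / 107.87 = 0.006463 mol; n(e⁻) = 0.006463 mol
Q = 0.006463 × 96485 / 0.852 = 731.9 C
t = 731.9 / 21.4 = 34.20 s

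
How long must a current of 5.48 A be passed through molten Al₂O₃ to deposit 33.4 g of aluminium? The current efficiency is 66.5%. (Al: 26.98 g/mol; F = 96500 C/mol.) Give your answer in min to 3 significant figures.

n(Al) = 33.4 / 26.98 = 1.238 mol
Al³⁺ + 3e⁻ → Al, so n(e⁻) = 3 × 1.238 = 3.714 mol
Q = 3.714 × 96500 / 0.665 = 5.389×10^5 C
t = Q / I = 5.389×10^5 / 5.48 = 98340 s = 1640 min

1640 min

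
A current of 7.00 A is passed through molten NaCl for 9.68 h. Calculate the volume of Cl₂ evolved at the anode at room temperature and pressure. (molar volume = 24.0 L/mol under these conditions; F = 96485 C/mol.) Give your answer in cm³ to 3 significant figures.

30300 cm³

Q = 7.00 A × 34848 s = 2.439×10^5 C
n(e⁻) = Q/F = 2.439×10^5/96485 = 2.528 mol
2Cl⁻ → Cl₂ + 2e⁻, so n(Cl₂) = 2.528 / 2 = 1.264 mol
V = 1.264 × 24.0 = 30.34 L
= 30300 cm³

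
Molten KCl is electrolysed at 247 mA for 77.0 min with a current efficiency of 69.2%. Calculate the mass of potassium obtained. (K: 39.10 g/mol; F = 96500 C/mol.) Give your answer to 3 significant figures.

Q = 0.247 × 4620 = 1141 C
n(e⁻) = 1141 / 96500 = 0.01182 mol
K⁺ + e⁻ → K, so theoretical m(K) = 0.01182 × 39.10 = 0.4622 g
Actual mass = 69.2% × 0.4622 = 0.320 g

0.320 g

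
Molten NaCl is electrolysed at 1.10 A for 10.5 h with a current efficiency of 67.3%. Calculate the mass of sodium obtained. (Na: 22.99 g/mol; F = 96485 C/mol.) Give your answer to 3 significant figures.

Q = 1.10 × 37800 = 41580 C
n(e⁻) = 41580 / 96485 = 0.4309 mol
Na⁺ + e⁻ → Na, so theoretical m(Na) = 0.4309 × 22.99 = 9.906 g
Actual mass = 67.3% × 9.906 = 6.67 g

6.67 g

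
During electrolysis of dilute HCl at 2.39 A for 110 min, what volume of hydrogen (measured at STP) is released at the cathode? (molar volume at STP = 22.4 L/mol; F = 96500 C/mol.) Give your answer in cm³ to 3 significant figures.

Charge passed = 2.39 × 6600 = 15770 C
n(e⁻) = Q/F = 15770/96500 = 0.1634 mol
2H⁺ + 2e⁻ → H₂, so n(H₂) = 0.1634 / 2 = 0.08170 mol
V = 0.08170 × 22.4 = 1.830 L
= 1830 cm³

1830 cm³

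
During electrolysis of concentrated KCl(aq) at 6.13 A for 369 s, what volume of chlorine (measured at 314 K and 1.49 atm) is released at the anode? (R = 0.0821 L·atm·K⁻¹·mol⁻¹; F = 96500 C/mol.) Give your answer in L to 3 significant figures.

0.203 L

Q = It = 6.13 × 369 = 2262 C
n(e⁻) = 2262 / 96500 = 0.02344 mol
2Cl⁻ → Cl₂ + 2e⁻, so n(Cl₂) = 0.02344 / 2 = 0.01172 mol
V = nRT/P = 0.01172 × 0.0821 × 314 / 1.49 = 0.2028 L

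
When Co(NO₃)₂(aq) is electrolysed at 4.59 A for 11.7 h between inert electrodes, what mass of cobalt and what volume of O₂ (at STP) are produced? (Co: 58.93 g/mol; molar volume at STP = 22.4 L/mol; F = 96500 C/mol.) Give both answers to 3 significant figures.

Q = 4.59 × 42120 = 1.933×10^5 C; n(e⁻) = 1.933×10^5 / 96500 = 2.003 mol
Cathode: Co²⁺ + 2e⁻ → Co → n(Co) = 2.003/2 = 1.002 mol → 59.0 g
Anode: 2H₂O → O₂ + 4H⁺ + 4e⁻ → n(O₂) = 2.003/4 = 0.5008 mol → 11.2 L

59.0 g Co; 11.2 L O₂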